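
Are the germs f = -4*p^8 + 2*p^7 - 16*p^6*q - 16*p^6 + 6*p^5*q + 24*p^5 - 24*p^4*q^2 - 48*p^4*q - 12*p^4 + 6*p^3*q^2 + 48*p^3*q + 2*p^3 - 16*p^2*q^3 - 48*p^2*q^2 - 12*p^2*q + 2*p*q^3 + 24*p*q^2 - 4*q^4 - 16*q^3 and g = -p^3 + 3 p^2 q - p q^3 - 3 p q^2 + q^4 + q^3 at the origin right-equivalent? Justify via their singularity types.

Yes.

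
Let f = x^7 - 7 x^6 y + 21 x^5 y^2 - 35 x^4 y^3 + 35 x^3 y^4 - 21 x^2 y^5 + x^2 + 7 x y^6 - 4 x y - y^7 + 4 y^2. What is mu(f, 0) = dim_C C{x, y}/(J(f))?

6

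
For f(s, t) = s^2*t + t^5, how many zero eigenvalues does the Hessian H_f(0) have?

The Hessian at 0 is [[0, 0], [0, 0]] of rank 0; hence corank 2.

2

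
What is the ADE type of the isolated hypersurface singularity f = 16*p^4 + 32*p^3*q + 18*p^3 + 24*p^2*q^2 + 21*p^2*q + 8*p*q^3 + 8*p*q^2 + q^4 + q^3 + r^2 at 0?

The Hessian of f at 0 is [[0, 0, 0], [0, 0, 0], [0, 0, 2]] with rank 1, so corank 2. A Groebner basis of the Jacobian ideal J(f) in C{p,q,r} is {p*q^2 + 27*p*q/8 + 9*q^2/8, -81*p*q/8 + q^3 - 27*q^2/8, p^2 + 5*p*q/6 + q^2/6, r}; counting standard monomials gives mu = 5. Corank 2; j^3 = (2*p + q)*(3*p + q)^2 has shape L^2 M (L != M), so D-series; mu = 5 gives D_5.

D_5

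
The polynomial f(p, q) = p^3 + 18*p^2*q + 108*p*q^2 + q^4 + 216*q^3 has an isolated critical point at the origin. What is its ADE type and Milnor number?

The Hessian of f at 0 is [[0, 0], [0, 0]] with rank 0, so corank 2. A Groebner basis of the Jacobian ideal J(f) in C{p,q} is {q^3, p^2 + 12*p*q + 36*q^2}; counting standard monomials gives mu = 6. Corank 2; j^3 = (p + 6*q)^3 is a perfect cube, so E-series; the 4-jet and mu = 6 give E_6.

Type E_6, Milnor number mu = 6.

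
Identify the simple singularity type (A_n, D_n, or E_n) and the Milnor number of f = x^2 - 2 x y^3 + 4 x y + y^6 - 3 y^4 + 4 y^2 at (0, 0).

The Hessian of f at 0 has rank 1. Corank 1: A-series; mu = 3 gives A_3.

Type A_3, Milnor number mu = 3.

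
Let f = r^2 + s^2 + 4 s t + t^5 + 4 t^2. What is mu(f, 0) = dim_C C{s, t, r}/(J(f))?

4

The Hessian of f at 0 is [[2, 4, 0], [4, 8, 0], [0, 0, 2]] with rank 2, so corank 1. A Groebner basis of the Jacobian ideal J(f) in C{s,t,r} is {t^4, s + 2*t, r}; counting standard monomials gives mu = 4. Corank 1: A-series; mu = 4 gives A_4.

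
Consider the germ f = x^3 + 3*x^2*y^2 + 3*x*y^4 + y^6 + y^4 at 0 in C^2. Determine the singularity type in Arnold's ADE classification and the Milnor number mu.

Type E_6, Milnor number mu = 6.

The Hessian of f at 0 is [[0, 0], [0, 0]] with rank 0, so corank 2. A Groebner basis of the Jacobian ideal J(f) in C{x,y} is {x^3, x^2*y, x^2/2 + x*y^2, y^3}; counting standard monomials gives mu = 6. Corank 2; j^3 = x^3 is a perfect cube, so E-series; the 4-jet and mu = 6 give E_6.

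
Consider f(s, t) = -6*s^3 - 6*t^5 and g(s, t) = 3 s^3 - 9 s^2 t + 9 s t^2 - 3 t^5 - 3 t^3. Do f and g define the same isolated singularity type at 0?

The Hessian of f at 0 is [[0, 0], [0, 0]] with rank 0, so corank 2. A Groebner basis of the Jacobian ideal J(f) in C{s,t} is {t^4, s^2}; counting standard monomials gives mu = 8. Corank 2; j^3 = -6*s^3 is a perfect cube, so E-series; the 5-jet and mu = 8 give E_8. The Hessian of g at 0 is [[0, 0], [0, 0]] with rank 0, so corank 2. A Groebner basis of the Jacobian ideal J(g) in C{s,t} is {t^4, s^2 - 2*s*t + t^2}; counting standard monomials gives mu = 8. Corank 2; j^3 = 3*(s - t)^3 is a perfect cube, so E-series; the 5-jet and mu = 8 give E_8. Both have type E_8, hence right-equivalent.

Yes.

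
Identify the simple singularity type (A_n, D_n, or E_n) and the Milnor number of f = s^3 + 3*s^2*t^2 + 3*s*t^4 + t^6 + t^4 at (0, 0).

The Hessian of f at 0 has rank 0. Corank 2; j^3 = s^3 is a perfect cube, so E-series; the 4-jet and mu = 6 give E_6.

Type E_{6}, Milnor number mu = 6.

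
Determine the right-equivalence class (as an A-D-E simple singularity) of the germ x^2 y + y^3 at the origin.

The Hessian of f at 0 has rank 0. Corank 2; j^3 = y*(x^2 + y^2) splits into three distinct lines over C (the quadratic factor has nonzero discriminant), so D_4.

D4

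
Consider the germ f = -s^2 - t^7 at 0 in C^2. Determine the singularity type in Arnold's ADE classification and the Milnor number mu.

The Hessian of f at 0 has rank 1. Corank 1: A-series; mu = 6 gives A_6.

Type A_6, Milnor number mu = 6.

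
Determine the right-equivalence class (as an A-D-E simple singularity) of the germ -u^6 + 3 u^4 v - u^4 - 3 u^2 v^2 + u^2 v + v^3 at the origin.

D_{4}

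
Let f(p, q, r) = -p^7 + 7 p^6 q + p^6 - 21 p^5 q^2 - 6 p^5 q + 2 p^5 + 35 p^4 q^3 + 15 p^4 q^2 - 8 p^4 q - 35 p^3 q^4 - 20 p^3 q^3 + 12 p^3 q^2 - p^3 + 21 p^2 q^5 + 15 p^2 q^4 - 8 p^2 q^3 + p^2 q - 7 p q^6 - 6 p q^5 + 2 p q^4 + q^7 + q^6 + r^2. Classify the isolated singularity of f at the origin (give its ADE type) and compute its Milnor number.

Type D7, Milnor number mu = 7.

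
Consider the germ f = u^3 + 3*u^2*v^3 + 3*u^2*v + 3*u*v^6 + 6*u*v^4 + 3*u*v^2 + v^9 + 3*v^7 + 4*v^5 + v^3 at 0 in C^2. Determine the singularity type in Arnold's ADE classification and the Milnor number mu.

Type E8, Milnor number mu = 8.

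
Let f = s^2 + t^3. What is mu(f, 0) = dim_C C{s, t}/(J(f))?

The Hessian of f at 0 is [[2, 0], [0, 0]] with rank 1, so corank 1. A Groebner basis of the Jacobian ideal J(f) in C{s,t} is {t^2, s}; counting standard monomials gives mu = 2. Corank 1: A-series; mu = 2 gives A_2.

2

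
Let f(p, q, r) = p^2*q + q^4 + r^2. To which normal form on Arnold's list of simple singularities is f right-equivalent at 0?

The Hessian of f at 0 has rank 1. Corank 2; j^3 = p^2*q has shape L^2 M (L != M), so D-series; mu = 5 gives D_5.

D_5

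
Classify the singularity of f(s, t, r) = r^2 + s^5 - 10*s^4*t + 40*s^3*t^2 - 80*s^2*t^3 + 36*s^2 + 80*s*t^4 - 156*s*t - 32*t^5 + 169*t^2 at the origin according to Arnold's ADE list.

A_{4}

The Hessian of f at 0 has rank 2. Corank 1: A-series; mu = 4 gives A_4.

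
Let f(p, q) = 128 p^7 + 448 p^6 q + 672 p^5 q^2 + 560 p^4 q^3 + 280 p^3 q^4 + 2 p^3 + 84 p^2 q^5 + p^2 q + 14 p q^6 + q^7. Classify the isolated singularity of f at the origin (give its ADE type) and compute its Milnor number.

Type D_{8}, Milnor number mu = 8.

The Hessian of f at 0 is [[0, 0], [0, 0]] with rank 0, so corank 2. A Groebner basis of the Jacobian ideal J(f) in C{p,q} is {-p*q/14 + q^6, p*q^2, p^2 + p*q/2}; counting standard monomials gives mu = 8. Corank 2; j^3 = p^2*(2*p + q) has shape L^2 M (L != M), so D-series; mu = 8 gives D_8.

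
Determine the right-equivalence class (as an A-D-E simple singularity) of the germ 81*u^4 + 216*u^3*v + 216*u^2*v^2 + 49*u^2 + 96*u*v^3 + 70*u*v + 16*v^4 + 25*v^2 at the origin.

A3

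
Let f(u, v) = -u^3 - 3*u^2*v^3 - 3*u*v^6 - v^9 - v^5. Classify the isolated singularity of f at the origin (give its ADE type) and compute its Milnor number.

Type E_8, Milnor number mu = 8.

The Hessian of f at 0 is [[0, 0], [0, 0]] with rank 0, so corank 2. A Groebner basis of the Jacobian ideal J(f) in C{u,v} is {u^2/2 + u*v^3, v^4, u^3, u^2*v}; counting standard monomials gives mu = 8. Corank 2; j^3 = -u^3 is a perfect cube, so E-series; the 5-jet and mu = 8 give E_8.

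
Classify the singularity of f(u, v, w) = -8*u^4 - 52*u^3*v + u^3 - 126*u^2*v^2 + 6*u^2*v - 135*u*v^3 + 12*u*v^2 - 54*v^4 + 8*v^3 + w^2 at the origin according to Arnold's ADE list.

E7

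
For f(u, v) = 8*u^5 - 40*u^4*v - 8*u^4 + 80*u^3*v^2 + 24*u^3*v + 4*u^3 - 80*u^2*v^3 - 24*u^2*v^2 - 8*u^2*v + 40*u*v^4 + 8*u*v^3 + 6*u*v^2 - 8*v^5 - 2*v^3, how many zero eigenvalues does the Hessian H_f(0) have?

Hessian at 0 has rank 0.

2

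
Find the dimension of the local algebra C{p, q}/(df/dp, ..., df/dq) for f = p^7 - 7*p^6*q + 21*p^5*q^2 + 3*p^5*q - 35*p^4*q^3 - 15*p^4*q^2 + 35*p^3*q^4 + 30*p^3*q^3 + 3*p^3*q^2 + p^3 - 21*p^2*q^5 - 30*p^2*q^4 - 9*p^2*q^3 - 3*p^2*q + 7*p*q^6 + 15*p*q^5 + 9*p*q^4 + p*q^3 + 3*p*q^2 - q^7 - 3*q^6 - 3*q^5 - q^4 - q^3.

7

The Hessian of f at 0 is [[0, 0], [0, 0]] with rank 0, so corank 2. A Groebner basis of the Jacobian ideal J(f) in C{p,q} is {p^3 - 3*p^2*q - 6*p^2 + 12*p*q - 6*q^2, 3*p^2 + p*q^2 - 6*p*q + 3*q^2, 3*p^2 - 6*p*q + q^3 + 3*q^2}; counting standard monomials gives mu = 7. Corank 2; j^3 = (p - q)^3 is a perfect cube, so E-series; the 4-jet and mu = 7 give E_7.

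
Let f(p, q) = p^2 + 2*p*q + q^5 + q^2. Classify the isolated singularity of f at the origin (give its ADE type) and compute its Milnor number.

The Hessian of f at 0 is [[2, 2], [2, 2]] with rank 1, so corank 1. A Groebner basis of the Jacobian ideal J(f) in C{p,q} is {q^4, p + q}; counting standard monomials gives mu = 4. Corank 1: A-series; mu = 4 gives A_4.

Type A_{4}, Milnor number mu = 4.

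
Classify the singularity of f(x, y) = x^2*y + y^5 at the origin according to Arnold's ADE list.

D6

The Hessian of f at 0 is [[0, 0], [0, 0]] with rank 0, so corank 2. A Groebner basis of the Jacobian ideal J(f) in C{x,y} is {x^2/5 + y^4, x^3, x*y}; counting standard monomials gives mu = 6. Corank 2; j^3 = x^2*y has shape L^2 M (L != M), so D-series; mu = 6 gives D_6.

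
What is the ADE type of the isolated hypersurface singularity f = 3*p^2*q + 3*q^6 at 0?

The Hessian of f at 0 has rank 0. Corank 2; j^3 = 3*p^2*q has shape L^2 M (L != M), so D-series; mu = 7 gives D_7.

D7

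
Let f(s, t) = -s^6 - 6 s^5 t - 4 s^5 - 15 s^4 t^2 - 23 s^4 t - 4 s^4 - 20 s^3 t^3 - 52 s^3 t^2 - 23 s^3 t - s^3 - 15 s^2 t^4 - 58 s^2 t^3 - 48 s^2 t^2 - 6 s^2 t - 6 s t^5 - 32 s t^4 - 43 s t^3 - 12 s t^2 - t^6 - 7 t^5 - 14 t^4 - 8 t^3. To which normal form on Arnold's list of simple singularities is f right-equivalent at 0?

E_7

The Hessian of f at 0 is [[0, 0], [0, 0]] with rank 0, so corank 2. A Groebner basis of the Jacobian ideal J(f) in C{s,t} is {-3*s^2/5 - 12*s*t/5 + t^4 + t^3/5 - 12*t^2/5, s^3 + 18*s^2/5 + 72*s*t/5 + 34*t^3/5 + 72*t^2/5, s^2*t - s^2 - 4*s*t - 11*t^3/3 - 4*t^2, s^2/5 + s*t^2 + 4*s*t/5 + 29*t^3/15 + 4*t^2/5}; counting standard monomials gives mu = 7. Corank 2; j^3 = -(s + 2*t)^3 is a perfect cube, so E-series; the 4-jet and mu = 7 give E_7.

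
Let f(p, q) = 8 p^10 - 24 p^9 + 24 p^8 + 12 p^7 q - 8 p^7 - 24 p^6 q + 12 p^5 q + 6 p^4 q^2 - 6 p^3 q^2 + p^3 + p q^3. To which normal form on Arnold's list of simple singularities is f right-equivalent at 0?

E_7

The Hessian of f at 0 is [[0, 0], [0, 0]] with rank 0, so corank 2. A Groebner basis of the Jacobian ideal J(f) in C{p,q} is {p^3, p*q^2, 3*p^2 + q^3}; counting standard monomials gives mu = 7. Corank 2; j^3 = p^3 is a perfect cube, so E-series; the 4-jet and mu = 7 give E_7.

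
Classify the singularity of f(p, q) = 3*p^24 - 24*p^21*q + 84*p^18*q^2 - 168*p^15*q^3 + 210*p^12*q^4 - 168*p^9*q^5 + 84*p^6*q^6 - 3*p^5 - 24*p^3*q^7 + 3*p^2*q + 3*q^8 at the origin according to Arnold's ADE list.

D_9

The Hessian of f at 0 has rank 0. Corank 2; j^3 = 3*p^2*q has shape L^2 M (L != M), so D-series; mu = 9 gives D_9.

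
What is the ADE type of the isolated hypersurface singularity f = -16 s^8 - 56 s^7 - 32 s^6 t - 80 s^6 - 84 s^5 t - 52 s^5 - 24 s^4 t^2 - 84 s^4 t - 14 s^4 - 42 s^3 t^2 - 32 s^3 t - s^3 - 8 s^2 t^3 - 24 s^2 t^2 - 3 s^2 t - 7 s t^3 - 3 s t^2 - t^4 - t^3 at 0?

E_{7}

The Hessian of f at 0 has rank 0. Corank 2; j^3 = -(s + t)^3 is a perfect cube, so E-series; the 4-jet and mu = 7 give E_7.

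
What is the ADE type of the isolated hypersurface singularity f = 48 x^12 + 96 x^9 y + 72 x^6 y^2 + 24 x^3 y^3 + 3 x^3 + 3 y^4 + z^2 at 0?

E_{6}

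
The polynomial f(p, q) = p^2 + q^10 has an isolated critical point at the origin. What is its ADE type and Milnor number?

Type A_{9}, Milnor number mu = 9.

The Hessian of f at 0 is [[2, 0], [0, 0]] with rank 1, so corank 1. A Groebner basis of the Jacobian ideal J(f) in C{p,q} is {q^9, p}; counting standard monomials gives mu = 9. Corank 1: A-series; mu = 9 gives A_9.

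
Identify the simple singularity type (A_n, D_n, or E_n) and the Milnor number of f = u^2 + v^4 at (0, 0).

Type A_3, Milnor number mu = 3.

The Hessian of f at 0 has rank 1. Corank 1: A-series; mu = 3 gives A_3.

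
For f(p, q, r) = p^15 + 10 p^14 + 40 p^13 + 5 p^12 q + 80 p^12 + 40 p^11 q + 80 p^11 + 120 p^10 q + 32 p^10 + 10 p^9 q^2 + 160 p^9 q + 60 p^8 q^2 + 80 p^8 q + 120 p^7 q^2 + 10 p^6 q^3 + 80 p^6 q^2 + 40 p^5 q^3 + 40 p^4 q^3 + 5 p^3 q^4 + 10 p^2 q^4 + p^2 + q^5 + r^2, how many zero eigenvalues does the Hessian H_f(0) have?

Hessian at 0 has rank 2.

1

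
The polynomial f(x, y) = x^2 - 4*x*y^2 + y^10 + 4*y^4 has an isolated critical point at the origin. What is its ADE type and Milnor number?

The Hessian of f at 0 is [[2, 0], [0, 0]] with rank 1, so corank 1. A Groebner basis of the Jacobian ideal J(f) in C{x,y} is {x^5, x^4*y, -x/2 + y^2}; counting standard monomials gives mu = 9. Corank 1: A-series; mu = 9 gives A_9.

Type A_{9}, Milnor number mu = 9.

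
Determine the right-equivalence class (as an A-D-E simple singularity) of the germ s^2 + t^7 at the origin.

A6

The Hessian of f at 0 is [[2, 0], [0, 0]] with rank 1, so corank 1. A Groebner basis of the Jacobian ideal J(f) in C{s,t} is {t^6, s}; counting standard monomials gives mu = 6. Corank 1: A-series; mu = 6 gives A_6.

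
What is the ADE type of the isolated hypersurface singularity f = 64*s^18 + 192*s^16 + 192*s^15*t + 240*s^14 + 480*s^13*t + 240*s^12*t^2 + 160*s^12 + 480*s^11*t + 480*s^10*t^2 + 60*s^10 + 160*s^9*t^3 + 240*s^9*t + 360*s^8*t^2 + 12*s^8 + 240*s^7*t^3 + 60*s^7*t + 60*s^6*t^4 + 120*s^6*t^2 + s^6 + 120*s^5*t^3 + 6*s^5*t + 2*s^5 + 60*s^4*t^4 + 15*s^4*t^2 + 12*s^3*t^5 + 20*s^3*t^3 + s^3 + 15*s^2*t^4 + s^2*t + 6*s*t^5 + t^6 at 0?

D_7

The Hessian of f at 0 is [[0, 0], [0, 0]] with rank 0, so corank 2. A Groebner basis of the Jacobian ideal J(f) in C{s,t} is {-s*t/6 + t^5, s*t^2, s^2 + s*t}; counting standard monomials gives mu = 7. Corank 2; j^3 = s^2*(s + t) has shape L^2 M (L != M), so D-series; mu = 7 gives D_7.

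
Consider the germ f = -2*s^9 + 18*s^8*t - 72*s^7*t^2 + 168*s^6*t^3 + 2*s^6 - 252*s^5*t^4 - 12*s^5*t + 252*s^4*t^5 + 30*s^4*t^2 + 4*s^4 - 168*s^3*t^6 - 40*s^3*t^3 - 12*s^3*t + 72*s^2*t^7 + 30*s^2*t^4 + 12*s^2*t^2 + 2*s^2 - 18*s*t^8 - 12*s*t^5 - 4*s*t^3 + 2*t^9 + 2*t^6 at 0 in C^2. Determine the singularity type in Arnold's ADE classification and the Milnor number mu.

The Hessian of f at 0 is [[4, 0], [0, 0]] with rank 1, so corank 1. A Groebner basis of the Jacobian ideal J(f) in C{s,t} is {-s^2 + s*t^3, -3*s^2 - s*t + t^4, s^3, s^2*t - s*t^2 - s/3 + t^3/3}; counting standard monomials gives mu = 8. Corank 1: A-series; mu = 8 gives A_8.

Type A_{8}, Milnor number mu = 8.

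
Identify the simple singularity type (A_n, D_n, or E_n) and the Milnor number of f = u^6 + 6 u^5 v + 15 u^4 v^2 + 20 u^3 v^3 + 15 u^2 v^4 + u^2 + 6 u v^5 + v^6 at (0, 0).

Type A_5, Milnor number mu = 5.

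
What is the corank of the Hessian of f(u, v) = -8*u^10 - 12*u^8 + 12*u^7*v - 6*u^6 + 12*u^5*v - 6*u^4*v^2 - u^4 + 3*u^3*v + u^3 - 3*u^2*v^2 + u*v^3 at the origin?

2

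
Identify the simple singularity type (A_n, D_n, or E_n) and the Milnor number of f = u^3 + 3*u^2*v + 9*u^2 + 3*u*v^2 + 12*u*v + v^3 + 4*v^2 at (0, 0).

The Hessian of f at 0 has rank 1. Corank 1: A-series; mu = 2 gives A_2.

Type A2, Milnor number mu = 2.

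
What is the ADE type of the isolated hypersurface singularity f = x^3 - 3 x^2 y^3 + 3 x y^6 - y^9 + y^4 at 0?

The Hessian of f at 0 is [[0, 0], [0, 0]] with rank 0, so corank 2. A Groebner basis of the Jacobian ideal J(f) in C{x,y} is {y^3, x^2}; counting standard monomials gives mu = 6. Corank 2; j^3 = x^3 is a perfect cube, so E-series; the 4-jet and mu = 6 give E_6.

E_6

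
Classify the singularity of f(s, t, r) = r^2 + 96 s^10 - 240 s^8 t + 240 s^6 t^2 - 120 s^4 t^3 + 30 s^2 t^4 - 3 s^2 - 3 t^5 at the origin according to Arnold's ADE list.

A_{4}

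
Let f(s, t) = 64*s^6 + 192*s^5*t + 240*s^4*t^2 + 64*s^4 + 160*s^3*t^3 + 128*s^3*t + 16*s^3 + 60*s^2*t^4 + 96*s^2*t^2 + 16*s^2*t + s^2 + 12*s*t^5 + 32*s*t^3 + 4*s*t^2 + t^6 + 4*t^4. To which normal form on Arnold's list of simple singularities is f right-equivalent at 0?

A5

The Hessian of f at 0 is [[2, 0], [0, 0]] with rank 1, so corank 1. A Groebner basis of the Jacobian ideal J(f) in C{s,t} is {s*t^2 - s*t/2 - s/16 - t^2/8, 5*s*t/2 + s/4 + t^3 + t^2/2, s^2 + s*t + s/8 + t^2/4}; counting standard monomials gives mu = 5. Corank 1: A-series; mu = 5 gives A_5.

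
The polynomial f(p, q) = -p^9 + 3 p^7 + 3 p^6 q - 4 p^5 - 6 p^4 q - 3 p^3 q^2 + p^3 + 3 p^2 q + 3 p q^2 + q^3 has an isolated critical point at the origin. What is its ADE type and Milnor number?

Type E_{8}, Milnor number mu = 8.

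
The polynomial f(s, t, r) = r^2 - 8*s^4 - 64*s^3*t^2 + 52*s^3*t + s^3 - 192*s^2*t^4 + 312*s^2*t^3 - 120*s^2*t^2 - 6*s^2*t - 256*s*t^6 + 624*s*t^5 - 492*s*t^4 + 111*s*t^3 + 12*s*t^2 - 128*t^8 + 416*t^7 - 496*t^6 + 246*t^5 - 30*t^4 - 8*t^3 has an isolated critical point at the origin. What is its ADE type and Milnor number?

The Hessian of f at 0 has rank 1. Corank 2; j^3 = (s - 2*t)^3 is a perfect cube, so E-series; the 4-jet and mu = 7 give E_7.

Type E_7, Milnor number mu = 7.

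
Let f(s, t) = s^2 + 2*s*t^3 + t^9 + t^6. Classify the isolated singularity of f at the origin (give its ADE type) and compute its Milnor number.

The Hessian of f at 0 is [[2, 0], [0, 0]] with rank 1, so corank 1. A Groebner basis of the Jacobian ideal J(f) in C{s,t} is {s^2*t^2, s^3, s + t^3}; counting standard monomials gives mu = 8. Corank 1: A-series; mu = 8 gives A_8.

Type A_8, Milnor number mu = 8.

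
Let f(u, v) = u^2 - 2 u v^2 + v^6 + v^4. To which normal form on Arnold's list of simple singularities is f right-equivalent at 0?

A5

The Hessian of f at 0 is [[2, 0], [0, 0]] with rank 1, so corank 1. A Groebner basis of the Jacobian ideal J(f) in C{u,v} is {u^3, u^2*v, -u + v^2}; counting standard monomials gives mu = 5. Corank 1: A-series; mu = 5 gives A_5.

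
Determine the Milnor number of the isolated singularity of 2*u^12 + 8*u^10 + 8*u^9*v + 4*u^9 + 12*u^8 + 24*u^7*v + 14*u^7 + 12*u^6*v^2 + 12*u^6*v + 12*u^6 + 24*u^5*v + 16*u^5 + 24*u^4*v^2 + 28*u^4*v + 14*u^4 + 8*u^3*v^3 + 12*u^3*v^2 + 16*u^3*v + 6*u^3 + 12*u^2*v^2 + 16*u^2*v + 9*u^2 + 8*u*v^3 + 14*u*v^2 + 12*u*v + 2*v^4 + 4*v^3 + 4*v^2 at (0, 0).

3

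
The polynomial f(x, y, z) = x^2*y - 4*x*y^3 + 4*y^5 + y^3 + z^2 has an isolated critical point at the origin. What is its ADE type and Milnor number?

The Hessian of f at 0 is [[0, 0, 0], [0, 0, 0], [0, 0, 2]] with rank 1, so corank 2. A Groebner basis of the Jacobian ideal J(f) in C{x,y,z} is {y^3, x^2 + 3*y^2, x*y, z}; counting standard monomials gives mu = 4. Corank 2; j^3 = y*(x^2 + y^2) splits into three distinct lines over C (the quadratic factor has nonzero discriminant), so D_4.

Type D4, Milnor number mu = 4.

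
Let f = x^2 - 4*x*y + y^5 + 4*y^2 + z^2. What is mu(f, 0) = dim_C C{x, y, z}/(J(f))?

The Hessian of f at 0 has rank 2. Corank 1: A-series; mu = 4 gives A_4.

4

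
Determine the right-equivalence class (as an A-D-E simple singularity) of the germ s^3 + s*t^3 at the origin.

E7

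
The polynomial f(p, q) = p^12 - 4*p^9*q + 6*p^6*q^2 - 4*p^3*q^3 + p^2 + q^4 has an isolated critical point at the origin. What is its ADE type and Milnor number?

Type A_3, Milnor number mu = 3.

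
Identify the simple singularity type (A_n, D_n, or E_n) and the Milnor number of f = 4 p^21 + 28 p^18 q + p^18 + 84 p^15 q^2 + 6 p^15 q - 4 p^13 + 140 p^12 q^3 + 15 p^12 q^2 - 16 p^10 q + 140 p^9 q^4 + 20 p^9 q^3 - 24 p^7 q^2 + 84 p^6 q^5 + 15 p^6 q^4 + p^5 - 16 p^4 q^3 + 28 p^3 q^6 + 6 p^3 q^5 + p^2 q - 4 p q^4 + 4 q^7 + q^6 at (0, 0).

The Hessian of f at 0 has rank 0. Corank 2; j^3 = p^2*q has shape L^2 M (L != M), so D-series; mu = 7 gives D_7.

Type D7, Milnor number mu = 7.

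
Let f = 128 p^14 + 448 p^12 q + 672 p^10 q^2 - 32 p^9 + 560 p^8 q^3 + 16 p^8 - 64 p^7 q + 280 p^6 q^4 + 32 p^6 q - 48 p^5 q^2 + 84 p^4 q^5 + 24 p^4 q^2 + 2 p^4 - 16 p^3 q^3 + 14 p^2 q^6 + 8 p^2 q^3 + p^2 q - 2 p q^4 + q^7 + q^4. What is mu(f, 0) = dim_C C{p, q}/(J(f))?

5

The Hessian of f at 0 has rank 0. Corank 2; j^3 = p^2*q has shape L^2 M (L != M), so D-series; mu = 5 gives D_5.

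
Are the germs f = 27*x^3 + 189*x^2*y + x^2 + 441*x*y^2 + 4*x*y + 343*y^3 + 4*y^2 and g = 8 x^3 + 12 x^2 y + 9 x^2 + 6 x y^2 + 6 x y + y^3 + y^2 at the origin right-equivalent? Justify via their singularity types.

Yes.

The Hessian of f at 0 is [[2, 4], [4, 8]] with rank 1, so corank 1. A Groebner basis of the Jacobian ideal J(f) in C{x,y} is {y^2, x + 2*y}; counting standard monomials gives mu = 2. Corank 1: A-series; mu = 2 gives A_2. The Hessian of g at 0 is [[18, 6], [6, 2]] with rank 1, so corank 1. A Groebner basis of the Jacobian ideal J(g) in C{x,y} is {y^2, x + y/3}; counting standard monomials gives mu = 2. Corank 1: A-series; mu = 2 gives A_2. Both have type A_2, hence right-equivalent.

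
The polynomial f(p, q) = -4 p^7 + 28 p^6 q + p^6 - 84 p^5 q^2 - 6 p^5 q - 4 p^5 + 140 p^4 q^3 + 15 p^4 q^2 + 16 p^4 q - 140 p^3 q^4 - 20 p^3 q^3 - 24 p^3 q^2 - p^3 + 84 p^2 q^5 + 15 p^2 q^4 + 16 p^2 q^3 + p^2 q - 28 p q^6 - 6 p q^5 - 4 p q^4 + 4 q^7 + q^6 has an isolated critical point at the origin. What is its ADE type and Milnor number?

Type D7, Milnor number mu = 7.

The Hessian of f at 0 has rank 0. Corank 2; j^3 = -p^2*(p - q) has shape L^2 M (L != M), so D-series; mu = 7 gives D_7.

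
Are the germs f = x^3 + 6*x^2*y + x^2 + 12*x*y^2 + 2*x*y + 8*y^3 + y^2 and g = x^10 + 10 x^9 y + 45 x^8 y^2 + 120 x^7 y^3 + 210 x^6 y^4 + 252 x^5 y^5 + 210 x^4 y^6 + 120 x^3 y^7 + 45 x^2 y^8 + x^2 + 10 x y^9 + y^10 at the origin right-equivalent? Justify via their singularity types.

No.

The Hessian of f at 0 is [[2, 2], [2, 2]] with rank 1, so corank 1. A Groebner basis of the Jacobian ideal J(f) in C{x,y} is {y^2, x + y}; counting standard monomials gives mu = 2. Corank 1: A-series; mu = 2 gives A_2. The Hessian of g at 0 is [[2, 0], [0, 0]] with rank 1, so corank 1. A Groebner basis of the Jacobian ideal J(g) in C{x,y} is {y^9, x}; counting standard monomials gives mu = 9. Corank 1: A-series; mu = 9 gives A_9. f is A_2 but g is A_9, hence not right-equivalent.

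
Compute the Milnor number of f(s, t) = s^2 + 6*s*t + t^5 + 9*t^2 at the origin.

4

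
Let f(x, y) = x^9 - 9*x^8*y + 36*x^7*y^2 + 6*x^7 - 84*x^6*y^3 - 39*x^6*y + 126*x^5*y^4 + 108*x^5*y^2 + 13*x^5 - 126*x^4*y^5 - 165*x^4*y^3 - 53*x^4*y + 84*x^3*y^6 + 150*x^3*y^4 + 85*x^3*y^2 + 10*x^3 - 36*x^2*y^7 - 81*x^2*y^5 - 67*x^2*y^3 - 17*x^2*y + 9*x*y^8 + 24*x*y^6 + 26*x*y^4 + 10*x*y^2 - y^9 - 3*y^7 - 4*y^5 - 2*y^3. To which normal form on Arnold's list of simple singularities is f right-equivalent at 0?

The Hessian of f at 0 has rank 0. Corank 2; j^3 = (2*x - y)*(5*x^2 - 6*x*y + 2*y^2) splits into three distinct lines over C (the quadratic factor has nonzero discriminant), so D_4.

D_4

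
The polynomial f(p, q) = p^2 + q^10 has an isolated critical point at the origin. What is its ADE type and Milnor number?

The Hessian of f at 0 is [[2, 0], [0, 0]] with rank 1, so corank 1. A Groebner basis of the Jacobian ideal J(f) in C{p,q} is {q^9, p}; counting standard monomials gives mu = 9. Corank 1: A-series; mu = 9 gives A_9.

Type A_9, Milnor number mu = 9.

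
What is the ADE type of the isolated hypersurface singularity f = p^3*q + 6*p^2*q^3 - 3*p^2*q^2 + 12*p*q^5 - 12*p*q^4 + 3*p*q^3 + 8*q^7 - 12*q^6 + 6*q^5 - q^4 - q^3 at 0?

E_7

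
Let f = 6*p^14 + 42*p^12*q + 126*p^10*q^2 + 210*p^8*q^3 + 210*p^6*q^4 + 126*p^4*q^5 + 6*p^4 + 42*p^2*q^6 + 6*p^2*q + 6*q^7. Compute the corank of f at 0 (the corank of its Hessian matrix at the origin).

2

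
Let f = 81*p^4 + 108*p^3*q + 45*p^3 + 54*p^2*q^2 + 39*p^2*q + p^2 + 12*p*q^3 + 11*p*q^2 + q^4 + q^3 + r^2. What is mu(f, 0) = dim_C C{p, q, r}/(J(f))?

2

The Hessian of f at 0 is [[2, 0, 0], [0, 0, 0], [0, 0, 2]] with rank 2, so corank 1. A Groebner basis of the Jacobian ideal J(f) in C{p,q,r} is {q^2, p, r}; counting standard monomials gives mu = 2. Corank 1: A-series; mu = 2 gives A_2.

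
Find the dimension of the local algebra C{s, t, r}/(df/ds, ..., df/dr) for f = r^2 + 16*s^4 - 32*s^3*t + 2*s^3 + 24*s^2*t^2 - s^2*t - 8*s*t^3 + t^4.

5

The Hessian of f at 0 has rank 1. Corank 2; j^3 = s^2*(2*s - t) has shape L^2 M (L != M), so D-series; mu = 5 gives D_5.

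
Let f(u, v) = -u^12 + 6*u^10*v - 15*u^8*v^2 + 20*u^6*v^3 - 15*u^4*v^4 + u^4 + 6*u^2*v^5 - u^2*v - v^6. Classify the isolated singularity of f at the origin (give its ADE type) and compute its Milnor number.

Type D_7, Milnor number mu = 7.

The Hessian of f at 0 is [[0, 0], [0, 0]] with rank 0, so corank 2. A Groebner basis of the Jacobian ideal J(f) in C{u,v} is {u^2/6 + v^5, u^3, u*v}; counting standard monomials gives mu = 7. Corank 2; j^3 = -u^2*v has shape L^2 M (L != M), so D-series; mu = 7 gives D_7.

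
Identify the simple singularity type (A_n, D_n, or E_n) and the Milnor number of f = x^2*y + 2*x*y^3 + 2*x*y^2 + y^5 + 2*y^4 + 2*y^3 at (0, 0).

Type D_{4}, Milnor number mu = 4.

The Hessian of f at 0 is [[0, 0], [0, 0]] with rank 0, so corank 2. A Groebner basis of the Jacobian ideal J(f) in C{x,y} is {y^3, x^2 + 2*y^2, x*y + y^2}; counting standard monomials gives mu = 4. Corank 2; j^3 = y*(x^2 + 2*x*y + 2*y^2) splits into three distinct lines over C (the quadratic factor has nonzero discriminant), so D_4.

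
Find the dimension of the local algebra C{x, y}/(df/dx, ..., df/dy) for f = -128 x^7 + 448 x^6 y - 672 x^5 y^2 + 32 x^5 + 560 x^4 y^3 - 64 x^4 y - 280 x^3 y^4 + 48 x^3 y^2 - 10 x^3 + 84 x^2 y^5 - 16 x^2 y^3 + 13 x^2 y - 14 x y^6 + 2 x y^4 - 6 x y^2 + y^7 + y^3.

The Hessian of f at 0 is [[0, 0], [0, 0]] with rank 0, so corank 2. A Groebner basis of the Jacobian ideal J(f) in C{x,y} is {y^3, x^2 - 3*y^2/11, x*y - 6*y^2/11}; counting standard monomials gives mu = 4. Corank 2; j^3 = -(2*x - y)*(5*x^2 - 4*x*y + y^2) splits into three distinct lines over C (the quadratic factor has nonzero discriminant), so D_4.

4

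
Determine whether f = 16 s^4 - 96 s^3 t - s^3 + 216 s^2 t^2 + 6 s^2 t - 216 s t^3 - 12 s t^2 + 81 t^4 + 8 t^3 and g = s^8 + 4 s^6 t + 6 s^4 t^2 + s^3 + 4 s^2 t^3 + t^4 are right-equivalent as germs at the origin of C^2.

Yes.

The Hessian of f at 0 has rank 0. Corank 2; j^3 = -(s - 2*t)^3 is a perfect cube, so E-series; the 4-jet and mu = 6 give E_6. The Hessian of g at 0 has rank 0. Corank 2; j^3 = s^3 is a perfect cube, so E-series; the 4-jet and mu = 6 give E_6. Both have type E_6, hence right-equivalent.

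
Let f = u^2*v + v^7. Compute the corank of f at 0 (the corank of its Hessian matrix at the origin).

Hessian at 0 has rank 0.

2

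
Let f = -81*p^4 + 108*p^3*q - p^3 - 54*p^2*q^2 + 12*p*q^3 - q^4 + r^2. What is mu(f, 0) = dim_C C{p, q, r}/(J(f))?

The Hessian of f at 0 has rank 1. Corank 2; j^3 = -p^3 is a perfect cube, so E-series; the 4-jet and mu = 6 give E_6.

6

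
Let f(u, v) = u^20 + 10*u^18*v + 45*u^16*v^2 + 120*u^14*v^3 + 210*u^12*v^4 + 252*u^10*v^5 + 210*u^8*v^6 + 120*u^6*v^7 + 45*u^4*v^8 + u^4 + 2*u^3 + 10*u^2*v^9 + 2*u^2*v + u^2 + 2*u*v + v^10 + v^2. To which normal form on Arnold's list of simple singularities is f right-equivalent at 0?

The Hessian of f at 0 is [[2, 2], [2, 2]] with rank 1, so corank 1. A Groebner basis of the Jacobian ideal J(f) in C{u,v} is {u*v^4 - 10*u*v^3 + 15*u*v^2 - 7*u*v + u - 4*v^4 + 10*v^3 - 6*v^2 + v, 30*u*v^3 - 54*u*v^2 + 27*u*v - 4*u + v^5 + 10*v^4 - 35*v^3 + 23*v^2 - 4*v, u^2 + u + v}; counting standard monomials gives mu = 9. Corank 1: A-series; mu = 9 gives A_9.

A9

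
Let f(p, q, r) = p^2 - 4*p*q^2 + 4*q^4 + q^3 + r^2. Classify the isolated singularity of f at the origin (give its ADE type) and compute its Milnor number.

Type A_{2}, Milnor number mu = 2.

The Hessian of f at 0 has rank 2. Corank 1: A-series; mu = 2 gives A_2.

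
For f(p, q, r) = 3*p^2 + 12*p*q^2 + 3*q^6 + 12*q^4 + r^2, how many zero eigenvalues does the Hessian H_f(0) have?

Hessian at 0 has rank 2.

1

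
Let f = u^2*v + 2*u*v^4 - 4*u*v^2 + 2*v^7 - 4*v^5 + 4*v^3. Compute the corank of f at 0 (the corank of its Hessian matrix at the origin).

2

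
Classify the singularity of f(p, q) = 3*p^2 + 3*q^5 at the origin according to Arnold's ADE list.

A4

The Hessian of f at 0 has rank 1. Corank 1: A-series; mu = 4 gives A_4.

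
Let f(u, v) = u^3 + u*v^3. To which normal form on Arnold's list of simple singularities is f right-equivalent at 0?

The Hessian of f at 0 has rank 0. Corank 2; j^3 = u^3 is a perfect cube, so E-series; the 4-jet and mu = 7 give E_7.

E_{7}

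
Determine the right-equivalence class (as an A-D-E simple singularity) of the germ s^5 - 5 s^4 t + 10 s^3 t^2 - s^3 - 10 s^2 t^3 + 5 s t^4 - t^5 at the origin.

E_8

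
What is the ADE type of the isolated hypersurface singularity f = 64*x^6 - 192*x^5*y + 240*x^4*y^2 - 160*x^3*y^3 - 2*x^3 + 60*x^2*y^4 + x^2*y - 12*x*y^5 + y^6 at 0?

D_{7}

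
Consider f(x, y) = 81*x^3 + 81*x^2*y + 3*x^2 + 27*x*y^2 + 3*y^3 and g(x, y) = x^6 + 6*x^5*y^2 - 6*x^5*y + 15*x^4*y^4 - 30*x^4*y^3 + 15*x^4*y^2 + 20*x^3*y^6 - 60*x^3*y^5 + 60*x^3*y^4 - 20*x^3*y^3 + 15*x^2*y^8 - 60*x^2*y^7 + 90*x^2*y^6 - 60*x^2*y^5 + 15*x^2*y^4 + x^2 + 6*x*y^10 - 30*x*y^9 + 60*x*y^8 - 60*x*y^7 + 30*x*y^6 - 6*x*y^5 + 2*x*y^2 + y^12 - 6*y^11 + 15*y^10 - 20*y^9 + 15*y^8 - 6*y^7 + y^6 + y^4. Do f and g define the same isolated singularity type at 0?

No.

The Hessian of f at 0 has rank 1. Corank 1: A-series; mu = 2 gives A_2. The Hessian of g at 0 has rank 1. Corank 1: A-series; mu = 5 gives A_5. f is A_2 but g is A_5, hence not right-equivalent.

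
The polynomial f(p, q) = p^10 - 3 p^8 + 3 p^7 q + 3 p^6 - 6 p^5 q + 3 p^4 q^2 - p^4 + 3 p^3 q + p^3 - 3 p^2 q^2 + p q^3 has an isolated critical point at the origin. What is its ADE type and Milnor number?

Type E_7, Milnor number mu = 7.

The Hessian of f at 0 has rank 0. Corank 2; j^3 = p^3 is a perfect cube, so E-series; the 4-jet and mu = 7 give E_7.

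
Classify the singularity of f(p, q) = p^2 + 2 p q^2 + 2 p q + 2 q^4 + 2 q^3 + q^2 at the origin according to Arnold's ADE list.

A_{3}

The Hessian of f at 0 is [[2, 2], [2, 2]] with rank 1, so corank 1. A Groebner basis of the Jacobian ideal J(f) in C{p,q} is {p^2 + p + q, p*q - p - q, p + q^2 + q}; counting standard monomials gives mu = 3. Corank 1: A-series; mu = 3 gives A_3.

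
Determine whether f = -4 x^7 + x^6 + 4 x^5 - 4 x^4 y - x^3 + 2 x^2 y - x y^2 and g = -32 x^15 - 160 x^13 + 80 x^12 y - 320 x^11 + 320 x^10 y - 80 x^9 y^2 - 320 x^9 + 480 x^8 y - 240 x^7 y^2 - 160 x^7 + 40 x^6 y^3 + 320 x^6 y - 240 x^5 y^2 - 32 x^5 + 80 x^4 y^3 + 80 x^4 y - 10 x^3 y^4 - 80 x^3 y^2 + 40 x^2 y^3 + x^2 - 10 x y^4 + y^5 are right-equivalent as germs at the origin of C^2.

No.

The Hessian of f at 0 has rank 0. Corank 2; j^3 = -x*(x - y)^2 has shape L^2 M (L != M), so D-series; mu = 7 gives D_7. The Hessian of g at 0 has rank 1. Corank 1: A-series; mu = 4 gives A_4. f is D_7 but g is A_4, hence not right-equivalent.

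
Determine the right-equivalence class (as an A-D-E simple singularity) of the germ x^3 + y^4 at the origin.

E_6

The Hessian of f at 0 has rank 0. Corank 2; j^3 = x^3 is a perfect cube, so E-series; the 4-jet and mu = 6 give E_6.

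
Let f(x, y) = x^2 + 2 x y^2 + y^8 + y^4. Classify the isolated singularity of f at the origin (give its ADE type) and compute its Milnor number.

The Hessian of f at 0 is [[2, 0], [0, 0]] with rank 1, so corank 1. A Groebner basis of the Jacobian ideal J(f) in C{x,y} is {x^4, x^3*y, x + y^2}; counting standard monomials gives mu = 7. Corank 1: A-series; mu = 7 gives A_7.

Type A_7, Milnor number mu = 7.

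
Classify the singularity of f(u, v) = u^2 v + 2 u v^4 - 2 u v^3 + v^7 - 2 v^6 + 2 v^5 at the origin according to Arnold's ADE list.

D_6

The Hessian of f at 0 is [[0, 0], [0, 0]] with rank 0, so corank 2. A Groebner basis of the Jacobian ideal J(f) in C{u,v} is {u^3, u^2*v, u^2/4 + u*v^2, u^2/4 - u*v + v^3}; counting standard monomials gives mu = 6. Corank 2; j^3 = u^2*v has shape L^2 M (L != M), so D-series; mu = 6 gives D_6.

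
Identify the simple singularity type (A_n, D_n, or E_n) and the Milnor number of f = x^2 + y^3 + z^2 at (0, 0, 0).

The Hessian of f at 0 is [[2, 0, 0], [0, 0, 0], [0, 0, 2]] with rank 2, so corank 1. A Groebner basis of the Jacobian ideal J(f) in C{x,y,z} is {y^2, x, z}; counting standard monomials gives mu = 2. Corank 1: A-series; mu = 2 gives A_2.

Type A2, Milnor number mu = 2.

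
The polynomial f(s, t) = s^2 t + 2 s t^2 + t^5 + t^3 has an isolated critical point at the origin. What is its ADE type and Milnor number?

Type D6, Milnor number mu = 6.

The Hessian of f at 0 has rank 0. Corank 2; j^3 = t*(s + t)^2 has shape L^2 M (L != M), so D-series; mu = 6 gives D_6.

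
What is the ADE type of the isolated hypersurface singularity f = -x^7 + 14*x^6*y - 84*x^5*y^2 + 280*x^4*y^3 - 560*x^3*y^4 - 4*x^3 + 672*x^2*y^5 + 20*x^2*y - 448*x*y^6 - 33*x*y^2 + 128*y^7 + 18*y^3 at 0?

D_{8}

The Hessian of f at 0 is [[0, 0], [0, 0]] with rank 0, so corank 2. A Groebner basis of the Jacobian ideal J(f) in C{x,y} is {128*x*y/7 + y^6 - 192*y^2/7, x*y^2 - 3*y^3/2, x^2 - 7*x*y/2 + 3*y^2}; counting standard monomials gives mu = 8. Corank 2; j^3 = -(x - 2*y)*(2*x - 3*y)^2 has shape L^2 M (L != M), so D-series; mu = 8 gives D_8.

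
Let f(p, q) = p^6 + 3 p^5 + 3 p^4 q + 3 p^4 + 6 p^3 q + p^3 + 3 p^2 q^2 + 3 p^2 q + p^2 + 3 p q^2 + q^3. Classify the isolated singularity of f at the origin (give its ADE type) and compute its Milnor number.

Type A_{2}, Milnor number mu = 2.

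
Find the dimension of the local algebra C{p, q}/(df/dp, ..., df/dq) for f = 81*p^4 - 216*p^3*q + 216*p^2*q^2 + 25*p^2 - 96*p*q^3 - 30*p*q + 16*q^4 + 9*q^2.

The Hessian of f at 0 is [[50, -30], [-30, 18]] with rank 1, so corank 1. A Groebner basis of the Jacobian ideal J(f) in C{p,q} is {q^3, p - 3*q/5}; counting standard monomials gives mu = 3. Corank 1: A-series; mu = 3 gives A_3.

3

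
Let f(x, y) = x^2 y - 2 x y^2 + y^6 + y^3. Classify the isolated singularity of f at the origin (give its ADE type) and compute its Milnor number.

Type D_{7}, Milnor number mu = 7.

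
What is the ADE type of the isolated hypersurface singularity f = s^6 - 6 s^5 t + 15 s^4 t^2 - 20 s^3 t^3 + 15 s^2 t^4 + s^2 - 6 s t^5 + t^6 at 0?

The Hessian of f at 0 is [[2, 0], [0, 0]] with rank 1, so corank 1. A Groebner basis of the Jacobian ideal J(f) in C{s,t} is {t^5, s}; counting standard monomials gives mu = 5. Corank 1: A-series; mu = 5 gives A_5.

A_5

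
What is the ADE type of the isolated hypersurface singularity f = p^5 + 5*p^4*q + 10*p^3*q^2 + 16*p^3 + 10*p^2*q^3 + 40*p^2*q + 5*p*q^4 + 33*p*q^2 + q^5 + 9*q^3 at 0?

D_{6}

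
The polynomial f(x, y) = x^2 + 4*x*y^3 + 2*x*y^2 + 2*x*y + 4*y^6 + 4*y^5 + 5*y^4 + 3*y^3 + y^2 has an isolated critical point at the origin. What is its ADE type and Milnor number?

Type A_2, Milnor number mu = 2.

The Hessian of f at 0 has rank 1. Corank 1: A-series; mu = 2 gives A_2.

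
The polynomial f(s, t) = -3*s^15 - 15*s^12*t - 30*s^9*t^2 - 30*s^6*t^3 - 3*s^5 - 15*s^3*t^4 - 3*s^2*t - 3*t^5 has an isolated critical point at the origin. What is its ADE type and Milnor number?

Type D6, Milnor number mu = 6.

The Hessian of f at 0 has rank 0. Corank 2; j^3 = -3*s^2*t has shape L^2 M (L != M), so D-series; mu = 6 gives D_6.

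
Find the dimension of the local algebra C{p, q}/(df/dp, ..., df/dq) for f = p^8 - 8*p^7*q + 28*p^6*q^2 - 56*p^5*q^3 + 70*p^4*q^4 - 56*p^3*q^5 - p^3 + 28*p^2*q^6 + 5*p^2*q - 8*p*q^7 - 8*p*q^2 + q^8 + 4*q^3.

The Hessian of f at 0 has rank 0. Corank 2; j^3 = -(p - 2*q)^2*(p - q) has shape L^2 M (L != M), so D-series; mu = 9 gives D_9.

9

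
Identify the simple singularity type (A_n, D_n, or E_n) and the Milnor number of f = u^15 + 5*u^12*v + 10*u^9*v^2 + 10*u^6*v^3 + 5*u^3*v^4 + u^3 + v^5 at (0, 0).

Type E8, Milnor number mu = 8.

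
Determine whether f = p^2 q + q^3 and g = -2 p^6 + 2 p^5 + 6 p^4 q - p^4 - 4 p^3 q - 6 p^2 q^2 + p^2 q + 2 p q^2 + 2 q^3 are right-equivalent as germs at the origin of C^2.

The Hessian of f at 0 is [[0, 0], [0, 0]] with rank 0, so corank 2. A Groebner basis of the Jacobian ideal J(f) in C{p,q} is {q^3, p^2 + 3*q^2, p*q}; counting standard monomials gives mu = 4. Corank 2; j^3 = q*(p^2 + q^2) splits into three distinct lines over C (the quadratic factor has nonzero discriminant), so D_4. The Hessian of g at 0 is [[0, 0], [0, 0]] with rank 0, so corank 2. A Groebner basis of the Jacobian ideal J(g) in C{p,q} is {q^3, p^2 + 2*q^2, p*q + q^2}; counting standard monomials gives mu = 4. Corank 2; j^3 = q*(p^2 + 2*p*q + 2*q^2) splits into three distinct lines over C (the quadratic factor has nonzero discriminant), so D_4. Both have type D_4, hence right-equivalent.

Yes.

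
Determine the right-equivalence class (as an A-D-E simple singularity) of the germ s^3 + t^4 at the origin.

The Hessian of f at 0 is [[0, 0], [0, 0]] with rank 0, so corank 2. A Groebner basis of the Jacobian ideal J(f) in C{s,t} is {t^3, s^2}; counting standard monomials gives mu = 6. Corank 2; j^3 = s^3 is a perfect cube, so E-series; the 4-jet and mu = 6 give E_6.

E_6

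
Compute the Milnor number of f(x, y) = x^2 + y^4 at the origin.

3

The Hessian of f at 0 has rank 1. Corank 1: A-series; mu = 3 gives A_3.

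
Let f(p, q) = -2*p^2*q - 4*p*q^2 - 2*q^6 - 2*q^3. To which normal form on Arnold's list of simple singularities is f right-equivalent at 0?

The Hessian of f at 0 is [[0, 0], [0, 0]] with rank 0, so corank 2. A Groebner basis of the Jacobian ideal J(f) in C{p,q} is {p^2/6 + q^5 - q^2/6, p^3 + q^3, p*q + q^2}; counting standard monomials gives mu = 7. Corank 2; j^3 = -2*q*(p + q)^2 has shape L^2 M (L != M), so D-series; mu = 7 gives D_7.

D_{7}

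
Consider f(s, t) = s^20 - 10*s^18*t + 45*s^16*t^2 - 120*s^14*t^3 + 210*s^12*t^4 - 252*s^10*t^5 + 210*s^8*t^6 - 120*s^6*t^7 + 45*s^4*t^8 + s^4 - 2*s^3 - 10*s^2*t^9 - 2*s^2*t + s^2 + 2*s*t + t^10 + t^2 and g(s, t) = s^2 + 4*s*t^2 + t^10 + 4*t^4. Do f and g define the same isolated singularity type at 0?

Yes.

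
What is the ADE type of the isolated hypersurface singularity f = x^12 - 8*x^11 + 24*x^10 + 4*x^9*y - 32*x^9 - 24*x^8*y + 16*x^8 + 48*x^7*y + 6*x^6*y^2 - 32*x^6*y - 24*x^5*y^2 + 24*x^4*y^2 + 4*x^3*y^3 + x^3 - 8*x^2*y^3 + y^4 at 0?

E_{6}

The Hessian of f at 0 has rank 0. Corank 2; j^3 = x^3 is a perfect cube, so E-series; the 4-jet and mu = 6 give E_6.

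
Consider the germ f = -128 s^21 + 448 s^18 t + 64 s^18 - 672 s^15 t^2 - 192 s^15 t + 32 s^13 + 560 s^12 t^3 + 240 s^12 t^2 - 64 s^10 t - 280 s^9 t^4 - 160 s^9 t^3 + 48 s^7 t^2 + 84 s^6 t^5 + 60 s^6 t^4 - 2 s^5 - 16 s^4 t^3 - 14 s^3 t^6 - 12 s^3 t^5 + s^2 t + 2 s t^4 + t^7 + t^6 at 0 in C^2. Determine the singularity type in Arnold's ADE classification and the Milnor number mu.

Type D_7, Milnor number mu = 7.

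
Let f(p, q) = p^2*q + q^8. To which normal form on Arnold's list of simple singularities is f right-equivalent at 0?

The Hessian of f at 0 has rank 0. Corank 2; j^3 = p^2*q has shape L^2 M (L != M), so D-series; mu = 9 gives D_9.

D_{9}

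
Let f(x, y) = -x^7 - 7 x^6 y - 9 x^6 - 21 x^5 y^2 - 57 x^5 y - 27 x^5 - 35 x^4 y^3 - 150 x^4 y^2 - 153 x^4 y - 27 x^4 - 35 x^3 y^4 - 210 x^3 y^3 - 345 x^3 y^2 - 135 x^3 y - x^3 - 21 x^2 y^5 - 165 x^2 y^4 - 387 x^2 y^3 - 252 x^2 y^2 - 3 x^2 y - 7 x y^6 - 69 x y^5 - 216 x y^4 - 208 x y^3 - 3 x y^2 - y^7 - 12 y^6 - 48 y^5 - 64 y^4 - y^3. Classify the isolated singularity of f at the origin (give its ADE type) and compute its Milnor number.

The Hessian of f at 0 is [[0, 0], [0, 0]] with rank 0, so corank 2. A Groebner basis of the Jacobian ideal J(f) in C{x,y} is {x^2/3 + 2*x*y/3 + y^4 + y^3/9 + y^2/3, x^3 + 7*x^2/3 + 14*x*y/3 + 16*y^3/9 + 7*y^2/3, x^2*y - 13*x^2/9 - 26*x*y/9 - 40*y^3/27 - 13*y^2/9, 2*x^2/3 + x*y^2 + 4*x*y/3 + 11*y^3/9 + 2*y^2/3}; counting standard monomials gives mu = 7. Corank 2; j^3 = -(x + y)^3 is a perfect cube, so E-series; the 4-jet and mu = 7 give E_7.

Type E_7, Milnor number mu = 7.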